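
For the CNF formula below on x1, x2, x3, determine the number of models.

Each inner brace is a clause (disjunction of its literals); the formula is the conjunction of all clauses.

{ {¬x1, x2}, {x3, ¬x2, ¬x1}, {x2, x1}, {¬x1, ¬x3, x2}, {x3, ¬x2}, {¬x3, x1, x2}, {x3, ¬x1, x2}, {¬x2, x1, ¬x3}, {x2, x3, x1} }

There are 2^3 = 8 truth assignments over (x1, x2, x3).
Check each against the 9 clauses (columns in the order x1, x2, x3):
  F F F  ✗ fails (x2 ∨ x1)
  F F T  ✗ fails (x2 ∨ x1)
  F T F  ✗ fails (x3 ∨ ¬x2)
  F T T  ✗ fails (¬x2 ∨ x1 ∨ ¬x3)
  T F F  ✗ fails (¬x1 ∨ x2)
  T F T  ✗ fails (¬x1 ∨ x2)
  T T F  ✗ fails (x3 ∨ ¬x2 ∨ ¬x1)
  T T T  ✓ satisfies all
1 of the 8 rows is a model.

1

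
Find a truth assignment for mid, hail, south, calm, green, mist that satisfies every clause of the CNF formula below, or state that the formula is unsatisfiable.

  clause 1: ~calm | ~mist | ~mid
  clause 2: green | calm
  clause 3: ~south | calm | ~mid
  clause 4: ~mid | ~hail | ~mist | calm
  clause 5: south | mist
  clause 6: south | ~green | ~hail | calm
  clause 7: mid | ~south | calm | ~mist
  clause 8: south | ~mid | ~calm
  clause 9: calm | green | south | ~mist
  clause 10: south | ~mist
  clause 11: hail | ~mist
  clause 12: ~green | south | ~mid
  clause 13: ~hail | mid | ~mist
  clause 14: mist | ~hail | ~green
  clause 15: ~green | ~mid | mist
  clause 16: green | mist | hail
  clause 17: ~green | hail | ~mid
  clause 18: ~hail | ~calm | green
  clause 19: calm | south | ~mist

Case green = 1:
Case south = 1:
Case calm = 1:
Case mist = 0:
(~hail) alone gives hail = 0.
(~mid) alone gives mid = 0.
All clauses are satisfied.

mid=0, hail=0, south=1, calm=1, green=1, mist=0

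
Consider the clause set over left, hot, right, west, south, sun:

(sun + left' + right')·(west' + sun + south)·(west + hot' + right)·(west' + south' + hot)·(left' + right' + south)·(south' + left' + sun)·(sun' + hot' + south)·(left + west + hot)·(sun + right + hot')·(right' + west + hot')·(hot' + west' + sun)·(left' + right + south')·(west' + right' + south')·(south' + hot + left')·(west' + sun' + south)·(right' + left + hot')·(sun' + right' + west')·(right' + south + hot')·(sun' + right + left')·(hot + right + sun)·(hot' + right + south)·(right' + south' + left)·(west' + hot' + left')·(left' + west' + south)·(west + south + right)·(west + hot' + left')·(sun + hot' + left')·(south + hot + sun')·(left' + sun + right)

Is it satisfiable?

Branch on sun: set sun = 1.
Branch on hot: set hot = 1.
Unit clause (south) forces south = 1.
Branch on west: set west = 1.
Unit clause (right') forces right = 0.
Unit clause (left') forces left = 0.
This assignment satisfies each clause.
A satisfying assignment: left: 0,  hot: 1,  right: 0,  west: 1,  south: 1,  sun: 1.

Yes, satisfiable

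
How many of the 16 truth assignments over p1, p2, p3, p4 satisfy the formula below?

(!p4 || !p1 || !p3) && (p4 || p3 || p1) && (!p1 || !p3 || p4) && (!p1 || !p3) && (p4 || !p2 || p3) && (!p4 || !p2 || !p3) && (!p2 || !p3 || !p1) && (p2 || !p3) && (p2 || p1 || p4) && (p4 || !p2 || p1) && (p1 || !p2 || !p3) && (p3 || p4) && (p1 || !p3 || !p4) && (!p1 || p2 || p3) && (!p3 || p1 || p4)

There are 2^4 = 16 truth assignments over (p1, p2, p3, p4).
Check each against the 15 clauses (columns in the order p1, p2, p3, p4):
  F F F F  ✗ fails (p4 || p3 || p1)
  F F F T  ✓ satisfies all
  F F T F  ✗ fails (p2 || !p3)
  F F T T  ✗ fails (p2 || !p3)
  F T F F  ✗ fails (p4 || p3 || p1)
  F T F T  ✓ satisfies all
  F T T F  ✗ fails (p4 || !p2 || p1)
  F T T T  ✗ fails (!p4 || !p2 || !p3)
  T F F F  ✗ fails (p3 || p4)
  T F F T  ✗ fails (!p1 || p2 || p3)
  T F T F  ✗ fails (!p1 || !p3 || p4)
  T F T T  ✗ fails (!p4 || !p1 || !p3)
  T T F F  ✗ fails (p4 || !p2 || p3)
  T T F T  ✓ satisfies all
  T T T F  ✗ fails (!p1 || !p3 || p4)
  T T T T  ✗ fails (!p4 || !p1 || !p3)
3 of the 16 rows are models.

3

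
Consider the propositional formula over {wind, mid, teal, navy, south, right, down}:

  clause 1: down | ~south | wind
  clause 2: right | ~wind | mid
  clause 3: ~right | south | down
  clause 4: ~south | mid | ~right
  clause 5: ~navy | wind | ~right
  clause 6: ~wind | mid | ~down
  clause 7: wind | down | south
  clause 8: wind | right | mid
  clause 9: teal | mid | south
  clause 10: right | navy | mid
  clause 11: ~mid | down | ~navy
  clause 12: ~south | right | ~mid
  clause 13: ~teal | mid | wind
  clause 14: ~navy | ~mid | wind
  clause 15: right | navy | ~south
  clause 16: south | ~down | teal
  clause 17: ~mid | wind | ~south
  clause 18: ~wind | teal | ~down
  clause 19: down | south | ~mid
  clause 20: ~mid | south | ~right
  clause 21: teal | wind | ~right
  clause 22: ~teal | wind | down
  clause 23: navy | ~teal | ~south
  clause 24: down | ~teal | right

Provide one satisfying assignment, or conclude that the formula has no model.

wind=1, mid=1, teal=0, navy=0, south=1, right=1, down=0

Try down = 0.
Try south = 1.
(wind) alone gives wind = 1.
Try right = 1.
(mid) alone gives mid = 1.
(~navy) alone gives navy = 0.
(~teal) alone gives teal = 0.
This assignment satisfies each clause.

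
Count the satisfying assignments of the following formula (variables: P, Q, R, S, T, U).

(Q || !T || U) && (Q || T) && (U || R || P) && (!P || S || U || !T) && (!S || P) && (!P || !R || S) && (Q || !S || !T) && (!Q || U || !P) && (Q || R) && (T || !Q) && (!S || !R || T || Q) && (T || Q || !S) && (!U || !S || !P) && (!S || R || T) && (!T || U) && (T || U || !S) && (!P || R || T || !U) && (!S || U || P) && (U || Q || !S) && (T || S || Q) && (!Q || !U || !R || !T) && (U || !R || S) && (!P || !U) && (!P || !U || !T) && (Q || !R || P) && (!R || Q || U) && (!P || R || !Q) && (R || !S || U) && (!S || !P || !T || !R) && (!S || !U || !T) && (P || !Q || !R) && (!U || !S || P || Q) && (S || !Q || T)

There are 2^6 = 64 truth assignments over (P, Q, R, S, T, U).
Split on P. With P = true, the clauses containing P are satisfied and !P drops from the rest; 0 of the 2^5 = 32 assignments to the other variables satisfy what remains.
With P = false, by the same count on the reduced clause set, 1 assignment works.
(One model: P=F, Q=T, R=F, S=F, T=T, U=T.)
Total: 0 + 1 = 1.

1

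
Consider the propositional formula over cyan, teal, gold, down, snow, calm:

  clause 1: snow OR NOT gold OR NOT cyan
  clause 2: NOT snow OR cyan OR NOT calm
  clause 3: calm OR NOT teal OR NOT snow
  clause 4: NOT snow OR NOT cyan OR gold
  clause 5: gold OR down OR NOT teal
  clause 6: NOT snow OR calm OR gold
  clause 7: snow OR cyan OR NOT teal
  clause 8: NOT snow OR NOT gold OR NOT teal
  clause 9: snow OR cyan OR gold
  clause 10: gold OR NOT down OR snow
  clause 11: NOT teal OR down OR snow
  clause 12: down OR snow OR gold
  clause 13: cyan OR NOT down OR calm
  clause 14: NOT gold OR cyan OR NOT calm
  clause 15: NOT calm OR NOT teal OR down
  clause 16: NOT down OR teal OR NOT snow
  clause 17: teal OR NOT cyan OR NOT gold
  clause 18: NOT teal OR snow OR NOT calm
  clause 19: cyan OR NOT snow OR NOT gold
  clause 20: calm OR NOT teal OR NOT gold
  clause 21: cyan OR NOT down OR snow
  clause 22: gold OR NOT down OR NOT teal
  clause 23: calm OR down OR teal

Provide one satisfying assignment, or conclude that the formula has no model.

Case snow = true:
Case cyan = true:
From the singleton clause (gold), gold = true.
From the singleton clause (NOT teal), teal = false.
That conflicts with the unit clause (teal).
Backtrack on cyan: now try cyan = false.
From the singleton clause (NOT calm), calm = false.
From the singleton clause (NOT teal), teal = false.
From the singleton clause (gold), gold = true.
That conflicts with the unit clause (NOT gold).
Both values of cyan lead to a conflict.
Backtrack on snow: now try snow = false.
Case gold = false:
From the singleton clause (cyan), cyan = true.
From the singleton clause (NOT down), down = false.
That conflicts with the unit clause (down).
Backtrack on gold: now try gold = true.
From the singleton clause (NOT cyan), cyan = false.
From the singleton clause (NOT teal), teal = false.
From the singleton clause (NOT calm), calm = false.
From the singleton clause (NOT down), down = false.
That conflicts with the unit clause (down).
Both values of gold lead to a conflict.
Both values of snow lead to a conflict.

UNSATISFIABLE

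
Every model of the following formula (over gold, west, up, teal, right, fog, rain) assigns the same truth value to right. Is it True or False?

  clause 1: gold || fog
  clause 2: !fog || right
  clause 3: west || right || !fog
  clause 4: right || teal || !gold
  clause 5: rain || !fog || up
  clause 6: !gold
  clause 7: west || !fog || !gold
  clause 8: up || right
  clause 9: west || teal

Suppose right = false.
The clause (!fog) is unit, so fog = false.
The clause (gold) is unit, so gold = true.
That conflicts with the unit clause (!gold).
So every satisfying assignment has right = True.

True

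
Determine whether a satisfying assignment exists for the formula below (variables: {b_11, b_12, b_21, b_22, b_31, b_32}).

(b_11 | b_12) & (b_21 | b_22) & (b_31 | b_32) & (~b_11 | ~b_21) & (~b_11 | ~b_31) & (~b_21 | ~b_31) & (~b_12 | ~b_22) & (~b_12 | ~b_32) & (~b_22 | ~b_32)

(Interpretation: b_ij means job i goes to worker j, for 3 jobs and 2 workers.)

No, unsatisfiable

Case b_11 = 1:
From the singleton clause (~b_21), b_21 = 0.
From the singleton clause (b_22), b_22 = 1.
From the singleton clause (~b_31), b_31 = 0.
From the singleton clause (b_32), b_32 = 1.
Now (~b_32) is unsatisfied and unit — conflict.
Undo b_11 and try b_11 = 0.
From the singleton clause (b_12), b_12 = 1.
From the singleton clause (~b_22), b_22 = 0.
From the singleton clause (b_21), b_21 = 1.
From the singleton clause (~b_31), b_31 = 0.
From the singleton clause (b_32), b_32 = 1.
Now (~b_32) is unsatisfied and unit — conflict.
Neither b_11 = 1 nor b_11 = 0 works.
No assignment satisfies every clause.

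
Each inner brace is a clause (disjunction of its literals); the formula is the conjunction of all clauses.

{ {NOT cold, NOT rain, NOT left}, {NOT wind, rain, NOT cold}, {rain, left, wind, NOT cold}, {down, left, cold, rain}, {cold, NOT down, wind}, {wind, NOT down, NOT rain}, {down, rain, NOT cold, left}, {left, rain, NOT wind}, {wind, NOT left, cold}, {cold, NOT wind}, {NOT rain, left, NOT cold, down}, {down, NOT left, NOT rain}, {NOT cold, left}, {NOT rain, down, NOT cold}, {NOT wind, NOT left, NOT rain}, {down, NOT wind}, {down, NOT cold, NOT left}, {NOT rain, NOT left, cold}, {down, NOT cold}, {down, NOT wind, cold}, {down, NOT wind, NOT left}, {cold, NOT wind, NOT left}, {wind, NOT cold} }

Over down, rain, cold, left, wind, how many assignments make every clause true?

There are 2^5 = 32 truth assignments over (down, rain, cold, left, wind).
Split on left. With left = true, the clauses containing left are satisfied and NOT left drops from the rest; 0 of the 2^4 = 16 assignments to the other variables satisfy what remains.
With left = false, by the same count on the reduced clause set, 1 assignment works.
(One model: down=F, rain=T, cold=F, left=F, wind=F.)
Total: 0 + 1 = 1.

1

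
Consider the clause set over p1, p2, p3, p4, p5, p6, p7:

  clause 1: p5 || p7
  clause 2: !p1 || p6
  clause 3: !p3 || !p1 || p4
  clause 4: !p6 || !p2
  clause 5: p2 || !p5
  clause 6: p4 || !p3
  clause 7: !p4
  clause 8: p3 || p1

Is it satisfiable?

Satisfiable

The clause (!p4) is unit, so p4 = false.
The clause (!p3) is unit, so p3 = false.
The clause (p1) is unit, so p1 = true.
The clause (p6) is unit, so p6 = true.
The clause (!p2) is unit, so p2 = false.
The clause (!p5) is unit, so p5 = false.
The clause (p7) is unit, so p7 = true.
This assignment satisfies each clause.
A satisfying assignment: p1=true; p2=false; p3=false; p4=false; p5=false; p6=true; p7=true.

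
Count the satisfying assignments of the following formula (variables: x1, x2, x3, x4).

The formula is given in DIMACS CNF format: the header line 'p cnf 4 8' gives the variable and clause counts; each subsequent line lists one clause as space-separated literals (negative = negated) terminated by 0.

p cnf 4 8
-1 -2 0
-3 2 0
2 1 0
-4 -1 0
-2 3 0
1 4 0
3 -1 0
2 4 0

1

There are 2^4 = 16 truth assignments over (x1, x2, x3, x4).
Split on x1. With x1 = True, the clauses containing x1 are satisfied and ¬x1 drops from the rest; 0 of the 2^3 = 8 assignments to the other variables satisfy what remains.
With x1 = False, by the same count on the reduced clause set, 1 assignment works.
(One model: x1=F, x2=T, x3=T, x4=T.)
Total: 0 + 1 = 1.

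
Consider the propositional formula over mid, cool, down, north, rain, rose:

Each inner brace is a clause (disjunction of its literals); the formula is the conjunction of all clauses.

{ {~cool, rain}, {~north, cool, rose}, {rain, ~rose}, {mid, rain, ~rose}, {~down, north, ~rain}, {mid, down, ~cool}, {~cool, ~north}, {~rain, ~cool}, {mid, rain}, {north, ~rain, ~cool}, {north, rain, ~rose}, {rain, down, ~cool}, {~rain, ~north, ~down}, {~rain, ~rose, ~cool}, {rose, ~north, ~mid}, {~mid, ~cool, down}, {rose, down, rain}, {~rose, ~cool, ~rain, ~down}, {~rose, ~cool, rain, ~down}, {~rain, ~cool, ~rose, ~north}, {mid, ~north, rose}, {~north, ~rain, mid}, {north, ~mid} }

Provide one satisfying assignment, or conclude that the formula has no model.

mid: 1, cool: 0, down: 0, north: 1, rain: 1, rose: 1

Suppose cool = 0.
Suppose north = 1.
From the singleton clause (rose), rose = 1.
From the singleton clause (rain), rain = 1.
From the singleton clause (~down), down = 0.
From the singleton clause (mid), mid = 1.
This assignment satisfies each clause.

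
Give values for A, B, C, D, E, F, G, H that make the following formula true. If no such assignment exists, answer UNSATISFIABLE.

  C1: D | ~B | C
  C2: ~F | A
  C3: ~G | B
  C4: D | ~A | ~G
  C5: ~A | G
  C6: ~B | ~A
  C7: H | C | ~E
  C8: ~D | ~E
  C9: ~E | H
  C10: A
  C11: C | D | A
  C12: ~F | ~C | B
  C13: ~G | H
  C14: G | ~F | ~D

Unit clause (A) forces A = 1.
Unit clause (G) forces G = 1.
Unit clause (B) forces B = 1.
But (~B) is also a unit clause — contradiction.

UNSATISFIABLE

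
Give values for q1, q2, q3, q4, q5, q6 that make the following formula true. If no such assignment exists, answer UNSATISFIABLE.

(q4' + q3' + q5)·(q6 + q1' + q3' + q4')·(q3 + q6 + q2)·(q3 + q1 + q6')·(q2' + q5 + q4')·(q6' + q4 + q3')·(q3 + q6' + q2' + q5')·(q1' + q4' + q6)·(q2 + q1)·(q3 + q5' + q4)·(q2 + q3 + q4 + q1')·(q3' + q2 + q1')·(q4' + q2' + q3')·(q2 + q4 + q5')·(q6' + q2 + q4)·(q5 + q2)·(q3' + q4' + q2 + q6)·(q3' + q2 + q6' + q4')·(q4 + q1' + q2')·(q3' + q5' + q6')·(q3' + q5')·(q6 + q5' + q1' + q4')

q1=0; q2=1; q3=1; q4=0; q5=0; q6=0

Try q2 = 1.
Try q5 = 0.
From the singleton clause (q4'), q4 = 0.
From the singleton clause (q1'), q1 = 0.
Try q3 = 1.
From the singleton clause (q6'), q6 = 0.
All clauses are satisfied.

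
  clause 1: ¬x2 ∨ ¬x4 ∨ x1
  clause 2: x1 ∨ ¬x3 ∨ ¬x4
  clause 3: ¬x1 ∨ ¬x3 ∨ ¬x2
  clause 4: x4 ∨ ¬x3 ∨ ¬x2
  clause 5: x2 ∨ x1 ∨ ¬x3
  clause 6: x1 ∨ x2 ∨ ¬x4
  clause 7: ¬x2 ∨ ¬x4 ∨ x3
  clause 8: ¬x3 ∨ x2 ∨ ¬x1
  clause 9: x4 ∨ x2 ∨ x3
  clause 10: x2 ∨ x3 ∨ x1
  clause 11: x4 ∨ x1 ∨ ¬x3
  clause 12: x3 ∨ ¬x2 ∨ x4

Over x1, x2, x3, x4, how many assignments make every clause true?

There are 2^4 = 16 truth assignments over (x1, x2, x3, x4).
Check each against the 12 clauses (columns in the order x1, x2, x3, x4):
  F F F F  ✗ fails (x4 ∨ x2 ∨ x3)
  F F F T  ✗ fails (x1 ∨ x2 ∨ ¬x4)
  F F T F  ✗ fails (x2 ∨ x1 ∨ ¬x3)
  F F T T  ✗ fails (x1 ∨ ¬x3 ∨ ¬x4)
  F T F F  ✗ fails (x3 ∨ ¬x2 ∨ x4)
  F T F T  ✗ fails (¬x2 ∨ ¬x4 ∨ x1)
  F T T F  ✗ fails (x4 ∨ ¬x3 ∨ ¬x2)
  F T T T  ✗ fails (¬x2 ∨ ¬x4 ∨ x1)
  T F F F  ✗ fails (x4 ∨ x2 ∨ x3)
  T F F T  ✓ satisfies all
  T F T F  ✗ fails (¬x3 ∨ x2 ∨ ¬x1)
  T F T T  ✗ fails (¬x3 ∨ x2 ∨ ¬x1)
  T T F F  ✗ fails (x3 ∨ ¬x2 ∨ x4)
  T T F T  ✗ fails (¬x2 ∨ ¬x4 ∨ x3)
  T T T F  ✗ fails (¬x1 ∨ ¬x3 ∨ ¬x2)
  T T T T  ✗ fails (¬x1 ∨ ¬x3 ∨ ¬x2)
1 of the 16 rows is a model.

1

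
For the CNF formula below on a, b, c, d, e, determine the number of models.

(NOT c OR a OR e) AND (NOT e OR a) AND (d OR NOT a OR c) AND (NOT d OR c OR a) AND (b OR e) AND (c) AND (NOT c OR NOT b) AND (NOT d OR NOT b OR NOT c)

2

There are 2^5 = 32 truth assignments over (a, b, c, d, e).
Split on c. With c = true, the clauses containing c are satisfied and NOT c drops from the rest; 2 of the 2^4 = 16 assignments to the other variables satisfy what remains.
With c = false, by the same count on the reduced clause set, 0 assignments work.
(One model: a=T, b=F, c=T, d=F, e=T.)
Total: 2 + 0 = 2.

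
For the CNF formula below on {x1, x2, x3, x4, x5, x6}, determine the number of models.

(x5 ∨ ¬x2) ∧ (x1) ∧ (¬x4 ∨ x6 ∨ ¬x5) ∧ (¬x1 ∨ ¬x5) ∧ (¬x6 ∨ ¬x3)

There are 2^6 = 64 truth assignments over (x1, x2, x3, x4, x5, x6).
Split on x6. With x6 = True, the clauses containing x6 are satisfied and ¬x6 drops from the rest; 2 of the 2^5 = 32 assignments to the other variables satisfy what remains.
With x6 = False, by the same count on the reduced clause set, 4 assignments work.
Total: 2 + 4 = 6.

6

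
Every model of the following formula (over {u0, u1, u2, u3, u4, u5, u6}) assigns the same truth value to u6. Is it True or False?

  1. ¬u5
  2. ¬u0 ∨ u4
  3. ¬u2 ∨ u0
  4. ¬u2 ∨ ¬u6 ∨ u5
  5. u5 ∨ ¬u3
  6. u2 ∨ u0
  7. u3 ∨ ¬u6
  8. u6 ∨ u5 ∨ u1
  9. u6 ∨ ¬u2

False

Suppose u6 = True.
(¬u5) alone gives u5 = False.
(¬u2) alone gives u2 = False.
(¬u3) alone gives u3 = False.
That conflicts with the unit clause (u3).
So every satisfying assignment has u6 = False.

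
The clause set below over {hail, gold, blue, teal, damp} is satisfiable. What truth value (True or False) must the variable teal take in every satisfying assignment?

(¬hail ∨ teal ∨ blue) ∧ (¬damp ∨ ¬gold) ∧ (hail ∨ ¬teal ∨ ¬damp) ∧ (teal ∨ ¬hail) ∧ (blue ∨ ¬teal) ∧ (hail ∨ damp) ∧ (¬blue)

False

Suppose teal = True.
The clause (blue) is unit, so blue = True.
That conflicts with the unit clause (¬blue).
So every satisfying assignment has teal = False.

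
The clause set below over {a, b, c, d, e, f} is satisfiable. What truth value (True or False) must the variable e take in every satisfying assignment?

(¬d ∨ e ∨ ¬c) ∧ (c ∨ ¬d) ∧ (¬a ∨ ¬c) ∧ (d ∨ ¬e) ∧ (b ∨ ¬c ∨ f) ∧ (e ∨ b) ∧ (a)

Suppose e = True.
(d) alone gives d = True.
(c) alone gives c = True.
(¬a) alone gives a = False.
That conflicts with the unit clause (a).
So every satisfying assignment has e = False.

False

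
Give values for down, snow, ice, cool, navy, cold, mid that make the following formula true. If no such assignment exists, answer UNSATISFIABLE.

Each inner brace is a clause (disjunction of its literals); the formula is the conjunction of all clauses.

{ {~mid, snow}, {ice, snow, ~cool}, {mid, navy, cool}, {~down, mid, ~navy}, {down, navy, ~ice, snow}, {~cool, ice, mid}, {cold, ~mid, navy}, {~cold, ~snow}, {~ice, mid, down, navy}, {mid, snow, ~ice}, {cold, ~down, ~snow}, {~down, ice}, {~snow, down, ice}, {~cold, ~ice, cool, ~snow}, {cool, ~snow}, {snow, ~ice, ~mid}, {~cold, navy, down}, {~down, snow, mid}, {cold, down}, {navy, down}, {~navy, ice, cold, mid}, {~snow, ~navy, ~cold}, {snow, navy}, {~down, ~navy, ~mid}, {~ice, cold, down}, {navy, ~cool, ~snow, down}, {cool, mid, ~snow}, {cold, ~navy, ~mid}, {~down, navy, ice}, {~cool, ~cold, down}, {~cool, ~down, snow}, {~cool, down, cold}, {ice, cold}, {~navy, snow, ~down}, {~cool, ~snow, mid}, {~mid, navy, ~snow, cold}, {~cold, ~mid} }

down=0; snow=0; ice=0; cool=0; navy=1; cold=1; mid=0

Try mid = 0.
Try navy = 1.
The clause (~down) is unit, so down = 0.
The clause (cold) is unit, so cold = 1.
The clause (~snow) is unit, so snow = 0.
The clause (~ice) is unit, so ice = 0.
The clause (~cool) is unit, so cool = 0.
All clauses are satisfied.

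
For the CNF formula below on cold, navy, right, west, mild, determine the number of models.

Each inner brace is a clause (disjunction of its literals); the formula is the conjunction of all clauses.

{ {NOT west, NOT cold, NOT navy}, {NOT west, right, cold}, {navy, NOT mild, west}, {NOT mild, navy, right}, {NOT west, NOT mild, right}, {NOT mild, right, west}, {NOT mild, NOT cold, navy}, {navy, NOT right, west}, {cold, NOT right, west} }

12

There are 2^5 = 32 truth assignments over (cold, navy, right, west, mild).
Split on cold. With cold = true, the clauses containing cold are satisfied and NOT cold drops from the rest; 6 of the 2^4 = 16 assignments to the other variables satisfy what remains.
With cold = false, by the same count on the reduced clause set, 6 assignments work.
Total: 6 + 6 = 12.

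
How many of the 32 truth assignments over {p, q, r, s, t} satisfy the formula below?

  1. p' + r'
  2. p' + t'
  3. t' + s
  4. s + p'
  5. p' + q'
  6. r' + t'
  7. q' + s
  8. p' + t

8

There are 2^5 = 32 truth assignments over (p, q, r, s, t).
Split on s. With s = 1, the clauses containing s are satisfied and s' drops from the rest; 6 of the 2^4 = 16 assignments to the other variables satisfy what remains.
With s = 0, by the same count on the reduced clause set, 2 assignments work.
Total: 6 + 2 = 8.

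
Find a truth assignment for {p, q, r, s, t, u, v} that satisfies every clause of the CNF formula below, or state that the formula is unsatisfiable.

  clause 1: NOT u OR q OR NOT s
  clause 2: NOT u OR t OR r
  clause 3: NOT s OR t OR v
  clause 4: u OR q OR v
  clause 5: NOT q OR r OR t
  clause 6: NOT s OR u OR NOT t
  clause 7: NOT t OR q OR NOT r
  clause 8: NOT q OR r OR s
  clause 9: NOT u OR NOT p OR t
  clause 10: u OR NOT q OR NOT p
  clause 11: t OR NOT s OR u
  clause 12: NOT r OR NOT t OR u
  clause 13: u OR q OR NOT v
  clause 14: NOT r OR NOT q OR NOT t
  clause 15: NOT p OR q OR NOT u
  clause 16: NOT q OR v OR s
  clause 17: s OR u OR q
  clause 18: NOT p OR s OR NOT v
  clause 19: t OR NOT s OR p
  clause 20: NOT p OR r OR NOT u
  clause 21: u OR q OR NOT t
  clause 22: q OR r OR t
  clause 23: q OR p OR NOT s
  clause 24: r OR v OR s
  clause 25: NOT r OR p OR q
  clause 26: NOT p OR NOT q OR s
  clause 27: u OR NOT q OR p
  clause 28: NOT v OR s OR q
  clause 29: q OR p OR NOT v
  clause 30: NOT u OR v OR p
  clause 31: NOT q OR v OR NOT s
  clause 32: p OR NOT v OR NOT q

UNSATISFIABLE

Branch on u: set u = false.
Branch on q: set q = true.
The clause (NOT p) is unit, so p = false.
But (p) is also a unit clause — contradiction.
Undo q and try q = false.
The clause (v) is unit, so v = true.
But (NOT v) is also a unit clause — contradiction.
Both values of q lead to a conflict.
Undo u and try u = true.
Branch on q: set q = true.
Branch on t: set t = true.
The clause (NOT r) is unit, so r = false.
The clause (s) is unit, so s = true.
The clause (NOT p) is unit, so p = false.
The clause (v) is unit, so v = true.
But (NOT v) is also a unit clause — contradiction.
Undo t and try t = false.
The clause (r) is unit, so r = true.
The clause (NOT p) is unit, so p = false.
The clause (NOT s) is unit, so s = false.
The clause (v) is unit, so v = true.
But (NOT v) is also a unit clause — contradiction.
Both values of t lead to a conflict.
Undo q and try q = false.
The clause (NOT s) is unit, so s = false.
The clause (NOT p) is unit, so p = false.
The clause (NOT r) is unit, so r = false.
The clause (t) is unit, so t = true.
The clause (v) is unit, so v = true.
But (NOT v) is also a unit clause — contradiction.
Both values of q lead to a conflict.
Both values of u lead to a conflict.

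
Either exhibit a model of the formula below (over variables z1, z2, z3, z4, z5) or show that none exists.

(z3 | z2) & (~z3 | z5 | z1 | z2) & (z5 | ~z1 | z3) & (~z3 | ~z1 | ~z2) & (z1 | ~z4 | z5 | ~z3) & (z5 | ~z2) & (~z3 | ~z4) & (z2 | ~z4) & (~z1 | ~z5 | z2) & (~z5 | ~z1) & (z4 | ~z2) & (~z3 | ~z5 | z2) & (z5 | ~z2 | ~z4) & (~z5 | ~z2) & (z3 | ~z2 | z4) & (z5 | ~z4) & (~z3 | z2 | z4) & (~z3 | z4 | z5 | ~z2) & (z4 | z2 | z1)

UNSATISFIABLE

Suppose z3 = 1.
(~z4) alone gives z4 = 0.
(~z2) alone gives z2 = 0.
But (z2) is also a unit clause — contradiction.
So z3 must be the other value — set z3 = 0.
(z2) alone gives z2 = 1.
(z5) alone gives z5 = 1.
But (~z5) is also a unit clause — contradiction.
Both values of z3 lead to a conflict.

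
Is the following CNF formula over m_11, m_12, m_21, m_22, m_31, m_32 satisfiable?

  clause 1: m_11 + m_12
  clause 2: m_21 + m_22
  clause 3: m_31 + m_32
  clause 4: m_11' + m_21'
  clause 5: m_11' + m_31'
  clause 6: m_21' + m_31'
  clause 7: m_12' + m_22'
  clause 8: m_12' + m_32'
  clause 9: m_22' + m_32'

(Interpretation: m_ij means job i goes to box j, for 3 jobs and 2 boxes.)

No, unsatisfiable

Case m_11 = 1:
(m_21') alone gives m_21 = 0.
(m_22) alone gives m_22 = 1.
(m_31') alone gives m_31 = 0.
(m_32) alone gives m_32 = 1.
But (m_32') is also a unit clause — contradiction.
Backtrack on m_11: now try m_11 = 0.
(m_12) alone gives m_12 = 1.
(m_22') alone gives m_22 = 0.
(m_21) alone gives m_21 = 1.
(m_31') alone gives m_31 = 0.
(m_32) alone gives m_32 = 1.
But (m_32') is also a unit clause — contradiction.
Both values of m_11 lead to a conflict.
No assignment satisfies every clause.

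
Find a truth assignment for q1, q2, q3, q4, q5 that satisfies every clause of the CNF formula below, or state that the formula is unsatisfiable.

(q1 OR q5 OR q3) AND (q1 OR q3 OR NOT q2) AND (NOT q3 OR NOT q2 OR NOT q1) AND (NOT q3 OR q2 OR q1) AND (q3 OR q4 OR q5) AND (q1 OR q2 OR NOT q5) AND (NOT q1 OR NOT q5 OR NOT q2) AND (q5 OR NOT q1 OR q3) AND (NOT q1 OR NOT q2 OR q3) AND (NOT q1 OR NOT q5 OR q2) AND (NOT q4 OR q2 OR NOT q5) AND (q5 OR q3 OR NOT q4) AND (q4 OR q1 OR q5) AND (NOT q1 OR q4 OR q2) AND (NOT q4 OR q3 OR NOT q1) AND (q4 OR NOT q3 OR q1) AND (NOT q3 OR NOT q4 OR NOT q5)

q1=true; q2=false; q3=true; q4=true; q5=false

Try q1 = true.
Try q3 = true.
From the singleton clause (NOT q2), q2 = false.
From the singleton clause (NOT q5), q5 = false.
From the singleton clause (q4), q4 = true.
This assignment satisfies each clause.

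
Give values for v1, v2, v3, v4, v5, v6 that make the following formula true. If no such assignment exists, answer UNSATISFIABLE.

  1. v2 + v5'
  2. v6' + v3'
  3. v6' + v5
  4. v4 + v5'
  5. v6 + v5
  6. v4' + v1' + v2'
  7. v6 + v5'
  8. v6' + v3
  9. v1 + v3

Branch on v2: set v2 = 1.
Branch on v6: set v6 = 0.
The clause (v5) is unit, so v5 = 1.
But (v5') is also a unit clause — contradiction.
Undo v6 and try v6 = 1.
The clause (v3') is unit, so v3 = 0.
But (v3) is also a unit clause — contradiction.
Neither v6 = 1 nor v6 = 0 works.
Undo v2 and try v2 = 0.
The clause (v5') is unit, so v5 = 0.
The clause (v6') is unit, so v6 = 0.
But (v6) is also a unit clause — contradiction.
Neither v2 = 1 nor v2 = 0 works.

UNSATISFIABLE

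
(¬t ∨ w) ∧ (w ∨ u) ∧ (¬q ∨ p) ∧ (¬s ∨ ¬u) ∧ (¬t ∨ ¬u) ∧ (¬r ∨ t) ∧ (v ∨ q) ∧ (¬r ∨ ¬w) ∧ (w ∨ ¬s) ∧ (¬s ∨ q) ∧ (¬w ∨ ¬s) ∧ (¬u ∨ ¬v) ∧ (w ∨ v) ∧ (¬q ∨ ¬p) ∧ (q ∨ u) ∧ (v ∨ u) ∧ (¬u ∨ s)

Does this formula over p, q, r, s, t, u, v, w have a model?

Case t = False:
The clause (¬r) is unit, so r = False.
Case w = True:
The clause (¬s) is unit, so s = False.
The clause (¬u) is unit, so u = False.
The clause (q) is unit, so q = True.
The clause (p) is unit, so p = True.
But (¬p) is also a unit clause — contradiction.
That branch fails; take w = False instead.
The clause (u) is unit, so u = True.
The clause (¬s) is unit, so s = False.
But (s) is also a unit clause — contradiction.
Either choice for w ends in contradiction.
That branch fails; take t = True instead.
The clause (w) is unit, so w = True.
The clause (¬u) is unit, so u = False.
The clause (¬r) is unit, so r = False.
The clause (¬s) is unit, so s = False.
The clause (q) is unit, so q = True.
The clause (p) is unit, so p = True.
But (¬p) is also a unit clause — contradiction.
Either choice for t ends in contradiction.
No assignment satisfies every clause.

No, unsatisfiable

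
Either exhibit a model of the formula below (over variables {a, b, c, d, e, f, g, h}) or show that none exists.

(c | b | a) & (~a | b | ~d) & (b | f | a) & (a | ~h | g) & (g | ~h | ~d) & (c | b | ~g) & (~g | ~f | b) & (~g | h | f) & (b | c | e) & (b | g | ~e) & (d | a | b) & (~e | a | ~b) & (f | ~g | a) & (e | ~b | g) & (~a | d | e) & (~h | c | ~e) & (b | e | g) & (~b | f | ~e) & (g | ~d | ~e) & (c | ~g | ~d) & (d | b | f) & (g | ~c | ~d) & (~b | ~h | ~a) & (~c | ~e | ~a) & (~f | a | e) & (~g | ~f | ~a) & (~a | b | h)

Branch on c: set c = 0.
Branch on b: set b = 1.
Branch on e: set e = 1.
From the singleton clause (a), a = 1.
From the singleton clause (~h), h = 0.
From the singleton clause (f), f = 1.
From the singleton clause (~g), g = 0.
From the singleton clause (~d), d = 0.
Every clause now holds.

a=1; b=1; c=0; d=0; e=1; f=1; g=0; h=0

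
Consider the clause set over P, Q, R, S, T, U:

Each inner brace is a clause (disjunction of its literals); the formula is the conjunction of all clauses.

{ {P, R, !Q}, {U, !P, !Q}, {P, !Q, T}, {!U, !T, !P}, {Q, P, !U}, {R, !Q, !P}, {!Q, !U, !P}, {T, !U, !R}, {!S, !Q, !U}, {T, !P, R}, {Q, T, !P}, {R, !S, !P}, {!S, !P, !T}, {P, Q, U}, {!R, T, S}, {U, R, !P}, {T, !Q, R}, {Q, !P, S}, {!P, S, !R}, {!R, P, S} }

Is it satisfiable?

Yes, satisfiable

Case P = false:
Case R = true:
The clause (S) is unit, so S = true.
Case Q = true:
The clause (T) is unit, so T = true.
The clause (!U) is unit, so U = false.
All clauses are satisfied.
A satisfying assignment: P=false,  Q=true,  R=true,  S=true,  T=true,  U=false.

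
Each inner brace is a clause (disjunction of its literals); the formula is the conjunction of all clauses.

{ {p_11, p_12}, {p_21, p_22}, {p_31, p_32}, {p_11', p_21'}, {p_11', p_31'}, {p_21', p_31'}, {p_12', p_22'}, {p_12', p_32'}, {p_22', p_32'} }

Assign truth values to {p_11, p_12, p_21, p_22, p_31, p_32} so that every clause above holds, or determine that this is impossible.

UNSATISFIABLE

Try p_11 = 1.
Unit clause (p_21') forces p_21 = 0.
Unit clause (p_22) forces p_22 = 1.
Unit clause (p_31') forces p_31 = 0.
Unit clause (p_32) forces p_32 = 1.
Now (p_32') is unsatisfied and unit — conflict.
That branch fails; take p_11 = 0 instead.
Unit clause (p_12) forces p_12 = 1.
Unit clause (p_22') forces p_22 = 0.
Unit clause (p_21) forces p_21 = 1.
Unit clause (p_31') forces p_31 = 0.
Unit clause (p_32) forces p_32 = 1.
Now (p_32') is unsatisfied and unit — conflict.
Neither p_11 = 1 nor p_11 = 0 works.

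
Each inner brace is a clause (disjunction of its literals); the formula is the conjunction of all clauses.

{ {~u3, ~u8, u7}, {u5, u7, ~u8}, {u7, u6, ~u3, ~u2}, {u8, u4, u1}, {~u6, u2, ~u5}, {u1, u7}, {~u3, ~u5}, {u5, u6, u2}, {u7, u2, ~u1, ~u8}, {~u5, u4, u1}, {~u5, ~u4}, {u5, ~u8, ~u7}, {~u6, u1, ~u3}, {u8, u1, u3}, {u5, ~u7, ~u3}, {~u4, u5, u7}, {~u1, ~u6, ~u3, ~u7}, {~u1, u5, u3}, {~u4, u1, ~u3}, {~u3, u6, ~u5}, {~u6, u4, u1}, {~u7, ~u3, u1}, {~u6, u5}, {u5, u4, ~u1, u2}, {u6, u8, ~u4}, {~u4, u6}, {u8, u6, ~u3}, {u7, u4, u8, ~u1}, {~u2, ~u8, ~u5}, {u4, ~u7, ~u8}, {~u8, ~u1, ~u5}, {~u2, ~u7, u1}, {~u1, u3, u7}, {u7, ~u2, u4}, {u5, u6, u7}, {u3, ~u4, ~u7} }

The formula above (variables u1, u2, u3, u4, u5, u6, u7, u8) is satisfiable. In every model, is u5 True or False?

Suppose u5 = 0.
(~u6) alone gives u6 = 0.
(u2) alone gives u2 = 1.
(~u4) alone gives u4 = 0.
(u7) alone gives u7 = 1.
(~u8) alone gives u8 = 0.
(u1) alone gives u1 = 1.
(~u3) alone gives u3 = 0.
That conflicts with the unit clause (u3).
So every satisfying assignment has u5 = True.

True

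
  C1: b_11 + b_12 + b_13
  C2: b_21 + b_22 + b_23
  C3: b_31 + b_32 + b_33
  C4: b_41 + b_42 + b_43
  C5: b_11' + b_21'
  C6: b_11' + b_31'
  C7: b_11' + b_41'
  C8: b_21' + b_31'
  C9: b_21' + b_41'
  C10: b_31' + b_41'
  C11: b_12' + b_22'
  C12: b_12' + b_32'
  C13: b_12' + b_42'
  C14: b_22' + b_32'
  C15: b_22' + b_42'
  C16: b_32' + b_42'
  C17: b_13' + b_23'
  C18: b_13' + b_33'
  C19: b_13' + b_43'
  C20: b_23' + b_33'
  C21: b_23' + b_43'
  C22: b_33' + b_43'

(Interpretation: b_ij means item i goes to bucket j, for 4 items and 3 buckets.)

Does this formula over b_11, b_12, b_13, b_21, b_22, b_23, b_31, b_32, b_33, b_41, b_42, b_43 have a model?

No

Case b_11 = 0:
Case b_12 = 1:
The clause (b_22') is unit, so b_22 = 0.
The clause (b_32') is unit, so b_32 = 0.
The clause (b_42') is unit, so b_42 = 0.
Case b_21 = 1:
The clause (b_31') is unit, so b_31 = 0.
The clause (b_33) is unit, so b_33 = 1.
The clause (b_41') is unit, so b_41 = 0.
The clause (b_43) is unit, so b_43 = 1.
That conflicts with the unit clause (b_43').
Backtrack on b_21: now try b_21 = 0.
The clause (b_23) is unit, so b_23 = 1.
The clause (b_13') is unit, so b_13 = 0.
The clause (b_33') is unit, so b_33 = 0.
The clause (b_31) is unit, so b_31 = 1.
The clause (b_41') is unit, so b_41 = 0.
The clause (b_43) is unit, so b_43 = 1.
That conflicts with the unit clause (b_43').
Both values of b_21 lead to a conflict.
Backtrack on b_12: now try b_12 = 0.
The clause (b_13) is unit, so b_13 = 1.
The clause (b_23') is unit, so b_23 = 0.
The clause (b_33') is unit, so b_33 = 0.
The clause (b_43') is unit, so b_43 = 0.
Case b_21 = 1:
The clause (b_31') is unit, so b_31 = 0.
The clause (b_32) is unit, so b_32 = 1.
The clause (b_41') is unit, so b_41 = 0.
The clause (b_42) is unit, so b_42 = 1.
That conflicts with the unit clause (b_42').
Backtrack on b_21: now try b_21 = 0.
The clause (b_22) is unit, so b_22 = 1.
The clause (b_32') is unit, so b_32 = 0.
The clause (b_31) is unit, so b_31 = 1.
The clause (b_41') is unit, so b_41 = 0.
The clause (b_42) is unit, so b_42 = 1.
That conflicts with the unit clause (b_42').
Both values of b_21 lead to a conflict.
Both values of b_12 lead to a conflict.
Backtrack on b_11: now try b_11 = 1.
The clause (b_21') is unit, so b_21 = 0.
The clause (b_31') is unit, so b_31 = 0.
The clause (b_41') is unit, so b_41 = 0.
Case b_22 = 1:
The clause (b_12') is unit, so b_12 = 0.
The clause (b_32') is unit, so b_32 = 0.
The clause (b_33) is unit, so b_33 = 1.
The clause (b_42') is unit, so b_42 = 0.
The clause (b_43) is unit, so b_43 = 1.
That conflicts with the unit clause (b_43').
Backtrack on b_22: now try b_22 = 0.
The clause (b_23) is unit, so b_23 = 1.
The clause (b_13') is unit, so b_13 = 0.
The clause (b_33') is unit, so b_33 = 0.
The clause (b_32) is unit, so b_32 = 1.
The clause (b_12') is unit, so b_12 = 0.
The clause (b_42') is unit, so b_42 = 0.
The clause (b_43) is unit, so b_43 = 1.
That conflicts with the unit clause (b_43').
Both values of b_22 lead to a conflict.
Both values of b_11 lead to a conflict.
No assignment satisfies every clause.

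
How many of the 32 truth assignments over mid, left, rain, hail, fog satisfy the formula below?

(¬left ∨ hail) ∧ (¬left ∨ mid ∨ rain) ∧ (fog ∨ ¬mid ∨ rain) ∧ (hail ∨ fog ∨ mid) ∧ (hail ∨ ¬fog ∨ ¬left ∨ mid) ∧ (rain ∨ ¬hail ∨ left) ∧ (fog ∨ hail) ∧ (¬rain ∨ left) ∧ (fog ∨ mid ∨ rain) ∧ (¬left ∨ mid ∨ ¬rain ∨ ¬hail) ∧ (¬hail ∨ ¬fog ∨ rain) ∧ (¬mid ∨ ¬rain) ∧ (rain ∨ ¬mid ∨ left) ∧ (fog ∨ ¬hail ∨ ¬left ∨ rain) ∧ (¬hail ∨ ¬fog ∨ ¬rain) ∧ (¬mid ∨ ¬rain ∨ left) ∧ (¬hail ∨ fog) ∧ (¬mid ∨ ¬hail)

1

There are 2^5 = 32 truth assignments over (mid, left, rain, hail, fog).
Split on mid. With mid = True, the clauses containing mid are satisfied and ¬mid drops from the rest; 0 of the 2^4 = 16 assignments to the other variables satisfy what remains.
With mid = False, by the same count on the reduced clause set, 1 assignment works.
(One model: mid=F, left=F, rain=F, hail=F, fog=T.)
Total: 0 + 1 = 1.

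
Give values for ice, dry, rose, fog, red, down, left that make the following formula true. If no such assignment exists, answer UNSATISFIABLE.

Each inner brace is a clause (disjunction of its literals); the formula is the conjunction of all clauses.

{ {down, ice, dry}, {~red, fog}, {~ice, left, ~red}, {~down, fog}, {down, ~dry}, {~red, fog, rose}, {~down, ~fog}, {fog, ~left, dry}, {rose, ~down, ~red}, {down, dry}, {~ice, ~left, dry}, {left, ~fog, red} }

UNSATISFIABLE

Case red = 0:
Case down = 0:
Unit clause (~dry) forces dry = 0.
That conflicts with the unit clause (dry).
That branch fails; take down = 1 instead.
Unit clause (fog) forces fog = 1.
That conflicts with the unit clause (~fog).
Both values of down lead to a conflict.
That branch fails; take red = 1 instead.
Unit clause (fog) forces fog = 1.
Unit clause (~down) forces down = 0.
Unit clause (~dry) forces dry = 0.
That conflicts with the unit clause (dry).
Both values of red lead to a conflict.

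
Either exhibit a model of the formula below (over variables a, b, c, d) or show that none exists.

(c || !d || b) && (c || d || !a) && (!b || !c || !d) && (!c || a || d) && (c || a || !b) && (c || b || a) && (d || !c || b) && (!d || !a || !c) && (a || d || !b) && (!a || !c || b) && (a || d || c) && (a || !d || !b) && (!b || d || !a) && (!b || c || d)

Suppose c = true.
Suppose b = false.
From the singleton clause (d), d = true.
From the singleton clause (!a), a = false.
This assignment satisfies each clause.

a: false; b: false; c: true; d: true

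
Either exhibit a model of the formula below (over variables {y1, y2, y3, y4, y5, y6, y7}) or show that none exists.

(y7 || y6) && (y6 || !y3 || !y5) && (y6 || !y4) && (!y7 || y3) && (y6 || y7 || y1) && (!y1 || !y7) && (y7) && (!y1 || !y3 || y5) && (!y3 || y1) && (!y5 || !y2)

UNSATISFIABLE

(y7) alone gives y7 = true.
(y3) alone gives y3 = true.
(!y1) alone gives y1 = false.
That conflicts with the unit clause (y1).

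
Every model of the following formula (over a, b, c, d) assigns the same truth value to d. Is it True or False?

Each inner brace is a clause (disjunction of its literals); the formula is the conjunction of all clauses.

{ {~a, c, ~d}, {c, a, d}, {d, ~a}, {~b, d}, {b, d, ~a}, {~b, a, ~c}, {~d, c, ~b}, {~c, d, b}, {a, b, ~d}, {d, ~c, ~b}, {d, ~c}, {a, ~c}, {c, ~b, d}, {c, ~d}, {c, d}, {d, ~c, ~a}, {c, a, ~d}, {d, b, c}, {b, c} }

True

Suppose d = 0.
The clause (~a) is unit, so a = 0.
The clause (c) is unit, so c = 1.
That conflicts with the unit clause (~c).
So every satisfying assignment has d = True.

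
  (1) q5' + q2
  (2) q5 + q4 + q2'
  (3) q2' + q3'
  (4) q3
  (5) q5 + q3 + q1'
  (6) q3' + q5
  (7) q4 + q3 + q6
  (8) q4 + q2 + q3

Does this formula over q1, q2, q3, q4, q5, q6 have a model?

From the singleton clause (q3), q3 = 1.
From the singleton clause (q2'), q2 = 0.
From the singleton clause (q5'), q5 = 0.
Now (q5) is unsatisfied and unit — conflict.
No assignment satisfies every clause.

Unsatisfiable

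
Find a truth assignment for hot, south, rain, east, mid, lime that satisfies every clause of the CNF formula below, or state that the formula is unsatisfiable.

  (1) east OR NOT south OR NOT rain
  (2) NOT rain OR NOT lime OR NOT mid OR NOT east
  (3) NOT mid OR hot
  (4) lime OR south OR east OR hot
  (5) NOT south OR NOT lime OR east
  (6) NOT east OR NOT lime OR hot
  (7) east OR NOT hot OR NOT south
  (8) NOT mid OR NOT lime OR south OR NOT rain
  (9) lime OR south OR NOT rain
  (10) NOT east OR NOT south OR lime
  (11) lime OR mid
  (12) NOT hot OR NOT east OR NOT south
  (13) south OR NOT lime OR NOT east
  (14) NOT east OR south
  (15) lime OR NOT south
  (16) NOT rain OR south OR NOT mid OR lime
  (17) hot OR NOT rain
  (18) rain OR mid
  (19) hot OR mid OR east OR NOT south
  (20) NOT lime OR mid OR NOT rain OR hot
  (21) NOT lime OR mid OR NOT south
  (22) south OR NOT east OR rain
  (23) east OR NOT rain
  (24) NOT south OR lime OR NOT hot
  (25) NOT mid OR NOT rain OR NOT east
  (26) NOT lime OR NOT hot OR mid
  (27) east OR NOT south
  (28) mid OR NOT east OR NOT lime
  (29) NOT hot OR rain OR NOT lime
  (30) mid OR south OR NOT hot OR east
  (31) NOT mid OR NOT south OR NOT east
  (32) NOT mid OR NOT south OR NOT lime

hot: true; south: false; rain: false; east: false; mid: true; lime: false

Try mid = true.
(hot) alone gives hot = true.
Try east = false.
(NOT south) alone gives south = false.
(NOT rain) alone gives rain = false.
(NOT lime) alone gives lime = false.
Every clause now holds.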